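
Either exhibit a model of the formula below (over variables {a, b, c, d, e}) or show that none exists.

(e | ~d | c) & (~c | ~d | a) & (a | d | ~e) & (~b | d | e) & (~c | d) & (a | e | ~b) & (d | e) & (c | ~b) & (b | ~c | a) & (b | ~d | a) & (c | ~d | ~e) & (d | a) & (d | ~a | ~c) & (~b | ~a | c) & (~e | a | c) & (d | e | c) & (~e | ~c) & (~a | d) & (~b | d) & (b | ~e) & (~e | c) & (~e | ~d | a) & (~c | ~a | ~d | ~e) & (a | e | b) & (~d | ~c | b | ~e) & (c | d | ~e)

a ↦ 1; b ↦ 1; c ↦ 1; d ↦ 1; e ↦ 0

Suppose c = 1.
The clause (d) is unit, so d = 1.
The clause (a) is unit, so a = 1.
The clause (~e) is unit, so e = 0.
No clause remains; b is free.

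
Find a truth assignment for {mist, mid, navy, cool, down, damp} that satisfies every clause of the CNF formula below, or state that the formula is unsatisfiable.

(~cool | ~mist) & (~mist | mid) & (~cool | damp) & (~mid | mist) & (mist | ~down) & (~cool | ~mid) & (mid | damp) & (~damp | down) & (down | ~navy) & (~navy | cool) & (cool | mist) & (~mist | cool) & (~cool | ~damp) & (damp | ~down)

Case cool = 0:
(~navy) alone gives navy = 0.
(mist) alone gives mist = 1.
Now (~mist) is unsatisfied and unit — conflict.
So cool must be the other value — set cool = 1.
(~mist) alone gives mist = 0.
(damp) alone gives damp = 1.
Now (~damp) is unsatisfied and unit — conflict.
Neither cool = 1 nor cool = 0 works.

UNSATISFIABLE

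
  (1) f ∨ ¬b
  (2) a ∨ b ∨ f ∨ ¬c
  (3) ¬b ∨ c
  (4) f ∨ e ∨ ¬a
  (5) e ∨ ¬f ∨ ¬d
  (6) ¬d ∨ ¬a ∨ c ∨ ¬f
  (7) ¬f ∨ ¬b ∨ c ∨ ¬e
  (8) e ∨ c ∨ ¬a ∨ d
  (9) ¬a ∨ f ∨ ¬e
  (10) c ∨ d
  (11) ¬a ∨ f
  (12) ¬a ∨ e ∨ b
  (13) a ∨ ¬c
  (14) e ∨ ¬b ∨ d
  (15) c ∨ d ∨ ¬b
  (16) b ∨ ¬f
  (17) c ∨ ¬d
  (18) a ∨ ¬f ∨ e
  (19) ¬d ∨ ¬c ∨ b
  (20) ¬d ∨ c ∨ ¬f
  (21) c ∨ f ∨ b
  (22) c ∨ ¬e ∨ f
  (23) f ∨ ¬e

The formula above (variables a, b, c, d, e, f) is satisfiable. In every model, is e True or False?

Suppose e = False.
Case f = True:
The clause (¬d) is unit, so d = False.
The clause (c) is unit, so c = True.
The clause (a) is unit, so a = True.
The clause (b) is unit, so b = True.
Now (¬b) is unsatisfied and unit — conflict.
Undo f and try f = False.
The clause (¬b) is unit, so b = False.
The clause (¬a) is unit, so a = False.
The clause (¬c) is unit, so c = False.
Now (c) is unsatisfied and unit — conflict.
Neither f = True nor f = False works.
So every satisfying assignment has e = True.

True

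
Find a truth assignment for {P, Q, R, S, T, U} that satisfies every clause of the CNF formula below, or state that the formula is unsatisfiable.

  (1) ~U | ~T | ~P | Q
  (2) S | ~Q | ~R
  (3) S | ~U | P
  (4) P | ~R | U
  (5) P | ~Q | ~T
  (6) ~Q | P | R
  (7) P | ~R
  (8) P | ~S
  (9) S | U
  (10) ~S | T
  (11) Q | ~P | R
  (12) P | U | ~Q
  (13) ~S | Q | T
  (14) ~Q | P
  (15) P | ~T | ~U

P=1,  Q=1,  R=0,  S=1,  T=1,  U=0

Branch on P: set P = 1.
Branch on S: set S = 1.
(T) alone gives T = 1.
Branch on U: set U = 0.
Branch on Q: set Q = 1.
All clauses hold; R can take either value.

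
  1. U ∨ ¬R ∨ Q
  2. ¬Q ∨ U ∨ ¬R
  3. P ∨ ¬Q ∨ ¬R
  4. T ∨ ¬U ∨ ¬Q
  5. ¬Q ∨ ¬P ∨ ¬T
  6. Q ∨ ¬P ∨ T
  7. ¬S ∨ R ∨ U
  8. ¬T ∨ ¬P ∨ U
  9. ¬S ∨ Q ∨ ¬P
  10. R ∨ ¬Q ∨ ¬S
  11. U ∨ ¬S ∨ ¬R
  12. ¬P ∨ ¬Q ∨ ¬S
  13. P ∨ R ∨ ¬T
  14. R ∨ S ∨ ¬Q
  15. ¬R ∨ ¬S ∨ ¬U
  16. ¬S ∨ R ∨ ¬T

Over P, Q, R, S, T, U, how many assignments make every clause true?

There are 2^6 = 64 truth assignments over (P, Q, R, S, T, U).
Split on R. With R = True, the clauses containing R are satisfied and ¬R drops from the rest; 3 of the 2^5 = 32 assignments to the other variables satisfy what remains.
With R = False, by the same count on the reduced clause set, 4 assignments work.
Total: 3 + 4 = 7.

7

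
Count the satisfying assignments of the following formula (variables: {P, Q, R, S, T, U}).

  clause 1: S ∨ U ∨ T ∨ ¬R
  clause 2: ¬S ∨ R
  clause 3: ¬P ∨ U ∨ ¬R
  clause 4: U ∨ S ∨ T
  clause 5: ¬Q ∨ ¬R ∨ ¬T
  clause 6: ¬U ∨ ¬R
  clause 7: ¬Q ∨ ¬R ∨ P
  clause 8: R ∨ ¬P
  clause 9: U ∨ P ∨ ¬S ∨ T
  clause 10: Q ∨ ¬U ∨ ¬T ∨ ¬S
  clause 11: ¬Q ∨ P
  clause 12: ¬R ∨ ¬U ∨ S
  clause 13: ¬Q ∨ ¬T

There are 2^6 = 64 truth assignments over (P, Q, R, S, T, U).
Split on T. With T = True, the clauses containing T are satisfied and ¬T drops from the rest; 4 of the 2^5 = 32 assignments to the other variables satisfy what remains.
With T = False, by the same count on the reduced clause set, 1 assignment works.
Total: 4 + 1 = 5.

5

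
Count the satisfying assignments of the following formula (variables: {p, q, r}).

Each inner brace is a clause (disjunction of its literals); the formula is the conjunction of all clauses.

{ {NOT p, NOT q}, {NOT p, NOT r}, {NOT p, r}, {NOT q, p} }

2

There are 2^3 = 8 truth assignments over (p, q, r).
Split on r. With r = true, the clauses containing r are satisfied and NOT r drops from the rest; 1 of the 2^2 = 4 assignments to the other variables satisfy what remains.
With r = false, by the same count on the reduced clause set, 1 assignment works.
(One model: p=F, q=F, r=F.)
Total: 1 + 1 = 2.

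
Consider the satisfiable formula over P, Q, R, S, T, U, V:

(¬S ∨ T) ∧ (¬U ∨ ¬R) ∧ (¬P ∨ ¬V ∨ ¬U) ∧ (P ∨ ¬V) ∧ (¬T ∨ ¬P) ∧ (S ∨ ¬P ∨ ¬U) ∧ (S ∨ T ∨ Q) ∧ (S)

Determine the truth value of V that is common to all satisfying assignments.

False

Suppose V = True.
The clause (P) is unit, so P = True.
The clause (¬U) is unit, so U = False.
The clause (¬T) is unit, so T = False.
The clause (¬S) is unit, so S = False.
Now (S) is unsatisfied and unit — conflict.
So every satisfying assignment has V = False.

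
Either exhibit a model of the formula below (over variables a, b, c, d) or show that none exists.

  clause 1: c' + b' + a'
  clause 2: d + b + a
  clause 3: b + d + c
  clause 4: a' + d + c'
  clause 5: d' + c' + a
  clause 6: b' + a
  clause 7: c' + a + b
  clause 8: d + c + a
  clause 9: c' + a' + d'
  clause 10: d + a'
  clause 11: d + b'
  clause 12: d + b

Suppose b = 1.
(a) alone gives a = 1.
(c') alone gives c = 0.
(d) alone gives d = 1.
This assignment satisfies each clause.

a ↦ 1, b ↦ 1, c ↦ 0, d ↦ 1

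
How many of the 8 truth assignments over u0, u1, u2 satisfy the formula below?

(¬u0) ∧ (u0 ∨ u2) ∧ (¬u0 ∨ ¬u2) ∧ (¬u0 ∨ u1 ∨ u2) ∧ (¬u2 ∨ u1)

There are 2^3 = 8 truth assignments over (u0, u1, u2).
Split on u0. With u0 = True, the clauses containing u0 are satisfied and ¬u0 drops from the rest; 0 of the 2^2 = 4 assignments to the other variables satisfy what remains.
With u0 = False, by the same count on the reduced clause set, 1 assignment works.
Total: 0 + 1 = 1.

1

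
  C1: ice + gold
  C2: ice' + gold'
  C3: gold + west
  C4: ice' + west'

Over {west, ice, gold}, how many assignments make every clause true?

There are 2^3 = 8 truth assignments over (west, ice, gold).
Check each against the 4 clauses (columns in the order west, ice, gold):
  F F F  ✗ fails (ice + gold)
  F F T  ✓ satisfies all
  F T F  ✗ fails (gold + west)
  F T T  ✗ fails (ice' + gold')
  T F F  ✗ fails (ice + gold)
  T F T  ✓ satisfies all
  T T F  ✗ fails (ice' + west')
  T T T  ✗ fails (ice' + gold')
2 of the 8 rows are models.

2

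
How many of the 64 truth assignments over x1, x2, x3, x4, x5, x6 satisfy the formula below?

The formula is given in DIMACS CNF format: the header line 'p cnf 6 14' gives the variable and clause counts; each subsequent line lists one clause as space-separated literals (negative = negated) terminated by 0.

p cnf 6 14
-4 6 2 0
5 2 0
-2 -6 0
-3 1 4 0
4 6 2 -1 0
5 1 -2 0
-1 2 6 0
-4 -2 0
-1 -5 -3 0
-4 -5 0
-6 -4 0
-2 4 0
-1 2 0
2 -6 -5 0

1

There are 2^6 = 64 truth assignments over (x1, x2, x3, x4, x5, x6).
Split on x5. With x5 = True, the clauses containing x5 are satisfied and ¬x5 drops from the rest; 1 of the 2^5 = 32 assignments to the other variables satisfy what remains.
With x5 = False, by the same count on the reduced clause set, 0 assignments work.
Total: 1 + 0 = 1.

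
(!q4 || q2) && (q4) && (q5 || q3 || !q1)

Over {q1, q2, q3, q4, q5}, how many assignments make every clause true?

7

There are 2^5 = 32 truth assignments over (q1, q2, q3, q4, q5).
Split on q3. With q3 = true, the clauses containing q3 are satisfied and !q3 drops from the rest; 4 of the 2^4 = 16 assignments to the other variables satisfy what remains.
With q3 = false, by the same count on the reduced clause set, 3 assignments work.
(One model: q1=F, q2=T, q3=F, q4=T, q5=F.)
Total: 4 + 3 = 7.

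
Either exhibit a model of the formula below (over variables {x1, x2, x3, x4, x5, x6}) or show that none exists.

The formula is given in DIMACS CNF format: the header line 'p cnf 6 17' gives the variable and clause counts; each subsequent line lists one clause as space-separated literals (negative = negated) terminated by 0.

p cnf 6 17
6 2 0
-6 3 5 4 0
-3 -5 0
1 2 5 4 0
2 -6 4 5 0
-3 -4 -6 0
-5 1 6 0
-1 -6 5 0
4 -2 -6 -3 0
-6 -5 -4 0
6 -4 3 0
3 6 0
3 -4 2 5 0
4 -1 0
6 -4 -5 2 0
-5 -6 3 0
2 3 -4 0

Case x6 = True:
Case x3 = False:
Unit clause (¬x5) forces x5 = False.
Unit clause (x4) forces x4 = True.
Unit clause (¬x1) forces x1 = False.
Unit clause (x2) forces x2 = True.
This assignment satisfies each clause.

x1 ↦ False,  x2 ↦ True,  x3 ↦ False,  x4 ↦ True,  x5 ↦ False,  x6 ↦ True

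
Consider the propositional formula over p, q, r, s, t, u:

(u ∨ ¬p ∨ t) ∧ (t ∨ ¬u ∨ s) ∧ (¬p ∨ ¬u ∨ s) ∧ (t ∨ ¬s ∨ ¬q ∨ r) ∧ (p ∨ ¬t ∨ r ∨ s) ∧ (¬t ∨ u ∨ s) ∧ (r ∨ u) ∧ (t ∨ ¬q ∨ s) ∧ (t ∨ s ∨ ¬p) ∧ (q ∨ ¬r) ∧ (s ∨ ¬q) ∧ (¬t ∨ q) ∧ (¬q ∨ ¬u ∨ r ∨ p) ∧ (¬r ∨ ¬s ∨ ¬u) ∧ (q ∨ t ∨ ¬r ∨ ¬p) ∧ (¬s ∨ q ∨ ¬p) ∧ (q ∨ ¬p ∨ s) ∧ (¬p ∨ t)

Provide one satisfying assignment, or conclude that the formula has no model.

p ↦ False,  q ↦ False,  r ↦ False,  s ↦ True,  t ↦ False,  u ↦ True

Suppose r = False.
Unit clause (u) forces u = True.
Suppose t = False.
Unit clause (s) forces s = True.
Unit clause (¬q) forces q = False.
Unit clause (¬p) forces p = False.
Every clause now holds.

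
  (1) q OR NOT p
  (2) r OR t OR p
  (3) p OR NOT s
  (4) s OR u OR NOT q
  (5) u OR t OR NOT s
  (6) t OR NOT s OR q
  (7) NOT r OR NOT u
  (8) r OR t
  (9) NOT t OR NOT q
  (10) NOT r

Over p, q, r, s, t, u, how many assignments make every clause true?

There are 2^6 = 64 truth assignments over (p, q, r, s, t, u).
Split on u. With u = true, the clauses containing u are satisfied and NOT u drops from the rest; 1 of the 2^5 = 32 assignments to the other variables satisfy what remains.
With u = false, by the same count on the reduced clause set, 1 assignment works.
Total: 1 + 1 = 2.

2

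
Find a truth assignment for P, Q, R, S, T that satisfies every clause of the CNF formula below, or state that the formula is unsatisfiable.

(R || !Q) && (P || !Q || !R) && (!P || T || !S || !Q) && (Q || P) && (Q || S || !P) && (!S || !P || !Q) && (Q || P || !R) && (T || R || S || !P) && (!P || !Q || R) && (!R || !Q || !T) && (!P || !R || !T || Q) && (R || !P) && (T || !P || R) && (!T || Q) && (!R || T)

Branch on R: set R = true.
The clause (T) is unit, so T = true.
The clause (!Q) is unit, so Q = false.
That conflicts with the unit clause (Q).
Backtrack on R: now try R = false.
The clause (!Q) is unit, so Q = false.
The clause (P) is unit, so P = true.
That conflicts with the unit clause (!P).
Either choice for R ends in contradiction.

UNSATISFIABLE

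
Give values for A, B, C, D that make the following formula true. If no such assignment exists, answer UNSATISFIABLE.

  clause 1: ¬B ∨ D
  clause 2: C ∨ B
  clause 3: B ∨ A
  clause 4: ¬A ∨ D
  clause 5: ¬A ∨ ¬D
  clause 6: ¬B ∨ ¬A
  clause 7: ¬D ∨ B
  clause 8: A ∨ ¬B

UNSATISFIABLE

Case B = False:
The clause (C) is unit, so C = True.
The clause (A) is unit, so A = True.
The clause (D) is unit, so D = True.
But (¬D) is also a unit clause — contradiction.
That branch fails; take B = True instead.
The clause (D) is unit, so D = True.
The clause (¬A) is unit, so A = False.
But (A) is also a unit clause — contradiction.
Either choice for B ends in contradiction.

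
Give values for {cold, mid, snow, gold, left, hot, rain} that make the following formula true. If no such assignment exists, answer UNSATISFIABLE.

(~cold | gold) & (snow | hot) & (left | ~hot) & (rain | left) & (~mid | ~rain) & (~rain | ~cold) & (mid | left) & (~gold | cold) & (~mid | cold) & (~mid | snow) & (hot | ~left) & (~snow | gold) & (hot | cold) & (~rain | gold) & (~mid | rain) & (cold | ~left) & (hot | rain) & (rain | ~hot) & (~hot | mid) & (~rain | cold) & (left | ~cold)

UNSATISFIABLE

Try cold = 0.
Unit clause (~gold) forces gold = 0.
Unit clause (~mid) forces mid = 0.
Unit clause (left) forces left = 1.
Now (~left) is unsatisfied and unit — conflict.
Backtrack on cold: now try cold = 1.
Unit clause (gold) forces gold = 1.
Unit clause (~rain) forces rain = 0.
Unit clause (left) forces left = 1.
Unit clause (hot) forces hot = 1.
Now (~hot) is unsatisfied and unit — conflict.
Both values of cold lead to a conflict.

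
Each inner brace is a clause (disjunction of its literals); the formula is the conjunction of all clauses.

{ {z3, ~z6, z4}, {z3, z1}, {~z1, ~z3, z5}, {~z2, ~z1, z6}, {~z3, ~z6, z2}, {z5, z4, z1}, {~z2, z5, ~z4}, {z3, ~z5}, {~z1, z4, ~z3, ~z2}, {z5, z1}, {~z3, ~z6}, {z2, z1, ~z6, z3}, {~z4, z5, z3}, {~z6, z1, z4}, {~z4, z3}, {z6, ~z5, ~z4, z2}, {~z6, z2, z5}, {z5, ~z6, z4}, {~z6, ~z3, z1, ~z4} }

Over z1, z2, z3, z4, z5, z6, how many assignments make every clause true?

5

There are 2^6 = 64 truth assignments over (z1, z2, z3, z4, z5, z6).
Split on z4. With z4 = 1, the clauses containing z4 are satisfied and ~z4 drops from the rest; 1 of the 2^5 = 32 assignments to the other variables satisfy what remains.
With z4 = 0, by the same count on the reduced clause set, 4 assignments work.
Total: 1 + 4 = 5.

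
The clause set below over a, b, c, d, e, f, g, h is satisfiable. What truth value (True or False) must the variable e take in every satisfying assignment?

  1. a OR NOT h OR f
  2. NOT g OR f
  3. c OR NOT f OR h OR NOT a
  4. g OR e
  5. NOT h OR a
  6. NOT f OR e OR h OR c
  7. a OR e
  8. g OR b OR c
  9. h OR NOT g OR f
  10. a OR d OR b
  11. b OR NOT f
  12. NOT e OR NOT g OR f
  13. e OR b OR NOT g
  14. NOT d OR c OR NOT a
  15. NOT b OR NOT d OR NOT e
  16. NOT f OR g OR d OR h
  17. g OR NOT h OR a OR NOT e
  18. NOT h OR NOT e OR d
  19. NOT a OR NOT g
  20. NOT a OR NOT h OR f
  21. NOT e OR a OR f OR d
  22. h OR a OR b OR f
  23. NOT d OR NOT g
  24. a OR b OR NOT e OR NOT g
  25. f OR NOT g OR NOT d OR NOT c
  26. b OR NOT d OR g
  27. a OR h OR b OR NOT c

Suppose e = false.
(g) alone gives g = true.
(f) alone gives f = true.
(a) alone gives a = true.
That conflicts with the unit clause (NOT a).
So every satisfying assignment has e = True.

True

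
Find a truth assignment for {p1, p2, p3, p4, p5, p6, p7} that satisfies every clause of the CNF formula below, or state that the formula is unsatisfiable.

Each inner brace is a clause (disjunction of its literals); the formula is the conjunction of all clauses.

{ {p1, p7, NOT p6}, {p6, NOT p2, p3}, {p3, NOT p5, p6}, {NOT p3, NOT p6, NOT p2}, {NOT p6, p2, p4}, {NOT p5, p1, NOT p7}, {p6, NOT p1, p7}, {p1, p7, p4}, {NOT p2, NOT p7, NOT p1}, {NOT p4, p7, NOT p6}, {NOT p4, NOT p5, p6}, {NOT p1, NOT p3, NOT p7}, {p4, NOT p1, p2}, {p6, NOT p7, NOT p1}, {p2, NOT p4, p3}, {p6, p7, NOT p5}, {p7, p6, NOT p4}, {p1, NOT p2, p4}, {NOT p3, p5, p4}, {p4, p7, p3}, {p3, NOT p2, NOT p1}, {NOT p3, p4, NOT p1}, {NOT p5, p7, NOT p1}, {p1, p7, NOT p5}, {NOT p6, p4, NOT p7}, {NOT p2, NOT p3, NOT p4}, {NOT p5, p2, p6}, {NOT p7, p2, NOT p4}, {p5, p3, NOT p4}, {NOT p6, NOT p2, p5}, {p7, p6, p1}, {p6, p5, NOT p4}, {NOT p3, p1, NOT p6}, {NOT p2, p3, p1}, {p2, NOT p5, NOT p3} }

Try p1 = false.
Try p7 = true.
From the singleton clause (NOT p5), p5 = false.
Try p2 = false.
From the singleton clause (NOT p4), p4 = false.
From the singleton clause (NOT p6), p6 = false.
From the singleton clause (NOT p3), p3 = false.
This assignment satisfies each clause.

p1 ↦ false, p2 ↦ false, p3 ↦ false, p4 ↦ false, p5 ↦ false, p6 ↦ false, p7 ↦ true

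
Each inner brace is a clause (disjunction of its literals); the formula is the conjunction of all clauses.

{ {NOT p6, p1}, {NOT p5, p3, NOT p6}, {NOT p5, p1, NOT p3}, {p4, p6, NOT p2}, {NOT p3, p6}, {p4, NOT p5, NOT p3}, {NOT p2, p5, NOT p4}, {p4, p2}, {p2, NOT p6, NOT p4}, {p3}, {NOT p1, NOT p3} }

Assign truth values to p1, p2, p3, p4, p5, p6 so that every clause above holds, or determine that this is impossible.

(p3) alone gives p3 = true.
(p6) alone gives p6 = true.
(p1) alone gives p1 = true.
Now (NOT p1) is unsatisfied and unit — conflict.

UNSATISFIABLE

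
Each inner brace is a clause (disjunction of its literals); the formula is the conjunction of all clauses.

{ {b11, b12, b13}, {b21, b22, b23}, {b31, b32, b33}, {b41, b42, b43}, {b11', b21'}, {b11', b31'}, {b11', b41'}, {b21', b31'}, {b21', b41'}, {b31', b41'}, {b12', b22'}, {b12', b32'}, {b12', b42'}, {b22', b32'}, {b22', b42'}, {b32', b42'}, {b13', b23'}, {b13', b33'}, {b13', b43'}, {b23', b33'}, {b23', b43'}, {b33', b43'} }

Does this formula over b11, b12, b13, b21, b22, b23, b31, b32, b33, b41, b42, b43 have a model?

Suppose b11 = 0.
Suppose b12 = 1.
The clause (b22') is unit, so b22 = 0.
The clause (b32') is unit, so b32 = 0.
The clause (b42') is unit, so b42 = 0.
Suppose b21 = 1.
The clause (b31') is unit, so b31 = 0.
The clause (b33) is unit, so b33 = 1.
The clause (b41') is unit, so b41 = 0.
The clause (b43) is unit, so b43 = 1.
But (b43') is also a unit clause — contradiction.
So b21 must be the other value — set b21 = 0.
The clause (b23) is unit, so b23 = 1.
The clause (b13') is unit, so b13 = 0.
The clause (b33') is unit, so b33 = 0.
The clause (b31) is unit, so b31 = 1.
The clause (b41') is unit, so b41 = 0.
The clause (b43) is unit, so b43 = 1.
But (b43') is also a unit clause — contradiction.
Either choice for b21 ends in contradiction.
So b12 must be the other value — set b12 = 0.
The clause (b13) is unit, so b13 = 1.
The clause (b23') is unit, so b23 = 0.
The clause (b33') is unit, so b33 = 0.
The clause (b43') is unit, so b43 = 0.
Suppose b21 = 1.
The clause (b31') is unit, so b31 = 0.
The clause (b32) is unit, so b32 = 1.
The clause (b41') is unit, so b41 = 0.
The clause (b42) is unit, so b42 = 1.
But (b42') is also a unit clause — contradiction.
So b21 must be the other value — set b21 = 0.
The clause (b22) is unit, so b22 = 1.
The clause (b32') is unit, so b32 = 0.
The clause (b31) is unit, so b31 = 1.
The clause (b41') is unit, so b41 = 0.
The clause (b42) is unit, so b42 = 1.
But (b42') is also a unit clause — contradiction.
Either choice for b21 ends in contradiction.
Either choice for b12 ends in contradiction.
So b11 must be the other value — set b11 = 1.
The clause (b21') is unit, so b21 = 0.
The clause (b31') is unit, so b31 = 0.
The clause (b41') is unit, so b41 = 0.
Suppose b22 = 1.
The clause (b12') is unit, so b12 = 0.
The clause (b32') is unit, so b32 = 0.
The clause (b33) is unit, so b33 = 1.
The clause (b42') is unit, so b42 = 0.
The clause (b43) is unit, so b43 = 1.
But (b43') is also a unit clause — contradiction.
So b22 must be the other value — set b22 = 0.
The clause (b23) is unit, so b23 = 1.
The clause (b13') is unit, so b13 = 0.
The clause (b33') is unit, so b33 = 0.
The clause (b32) is unit, so b32 = 1.
The clause (b12') is unit, so b12 = 0.
The clause (b42') is unit, so b42 = 0.
The clause (b43) is unit, so b43 = 1.
But (b43') is also a unit clause — contradiction.
Either choice for b22 ends in contradiction.
Either choice for b11 ends in contradiction.
No assignment satisfies every clause.

No, unsatisfiable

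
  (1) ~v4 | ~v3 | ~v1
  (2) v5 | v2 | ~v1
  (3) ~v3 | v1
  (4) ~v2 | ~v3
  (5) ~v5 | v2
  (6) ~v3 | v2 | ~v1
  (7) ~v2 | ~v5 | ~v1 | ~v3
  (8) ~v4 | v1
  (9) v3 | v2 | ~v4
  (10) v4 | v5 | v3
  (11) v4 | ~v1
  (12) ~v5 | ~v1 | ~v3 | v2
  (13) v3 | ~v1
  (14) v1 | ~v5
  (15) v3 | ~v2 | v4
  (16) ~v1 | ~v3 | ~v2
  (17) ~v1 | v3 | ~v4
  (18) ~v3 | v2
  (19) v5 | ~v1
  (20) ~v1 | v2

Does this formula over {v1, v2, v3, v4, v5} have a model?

Try v3 = 0.
From the singleton clause (~v1), v1 = 0.
From the singleton clause (~v4), v4 = 0.
From the singleton clause (v5), v5 = 1.
Now (~v5) is unsatisfied and unit — conflict.
Backtrack on v3: now try v3 = 1.
From the singleton clause (v1), v1 = 1.
From the singleton clause (~v4), v4 = 0.
Now (v4) is unsatisfied and unit — conflict.
Neither v3 = 1 nor v3 = 0 works.
No assignment satisfies every clause.

No, unsatisfiable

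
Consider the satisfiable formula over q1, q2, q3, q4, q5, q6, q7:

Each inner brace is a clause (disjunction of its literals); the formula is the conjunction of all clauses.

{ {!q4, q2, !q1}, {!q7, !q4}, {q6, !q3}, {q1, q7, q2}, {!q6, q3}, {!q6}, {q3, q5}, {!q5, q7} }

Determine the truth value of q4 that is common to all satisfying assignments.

Suppose q4 = true.
Unit clause (!q7) forces q7 = false.
Unit clause (!q6) forces q6 = false.
Unit clause (!q3) forces q3 = false.
Unit clause (q5) forces q5 = true.
But (!q5) is also a unit clause — contradiction.
So every satisfying assignment has q4 = False.

False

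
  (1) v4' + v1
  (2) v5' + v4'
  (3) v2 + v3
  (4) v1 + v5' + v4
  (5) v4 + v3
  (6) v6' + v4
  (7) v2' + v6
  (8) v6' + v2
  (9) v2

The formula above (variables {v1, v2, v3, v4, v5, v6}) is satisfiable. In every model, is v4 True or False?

True

Suppose v4 = 0.
(v3) alone gives v3 = 1.
(v6') alone gives v6 = 0.
(v2') alone gives v2 = 0.
But (v2) is also a unit clause — contradiction.
So every satisfying assignment has v4 = True.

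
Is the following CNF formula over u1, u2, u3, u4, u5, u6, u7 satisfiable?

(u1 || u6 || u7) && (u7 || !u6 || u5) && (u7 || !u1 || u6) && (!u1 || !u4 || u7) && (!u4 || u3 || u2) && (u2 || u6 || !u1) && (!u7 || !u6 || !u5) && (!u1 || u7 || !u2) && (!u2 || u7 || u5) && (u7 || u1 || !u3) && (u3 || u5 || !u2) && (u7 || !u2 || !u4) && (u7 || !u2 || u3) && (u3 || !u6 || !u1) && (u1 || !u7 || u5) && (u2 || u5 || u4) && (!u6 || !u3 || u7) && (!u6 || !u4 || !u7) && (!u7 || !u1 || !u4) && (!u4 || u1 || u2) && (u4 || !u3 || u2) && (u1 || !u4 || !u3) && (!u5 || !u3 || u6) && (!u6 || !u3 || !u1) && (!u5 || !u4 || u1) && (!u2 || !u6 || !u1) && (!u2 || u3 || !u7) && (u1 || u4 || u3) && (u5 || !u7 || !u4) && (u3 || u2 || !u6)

Yes

Try u1 = true.
Try u7 = true.
(!u4) alone gives u4 = false.
Try u2 = true.
(!u6) alone gives u6 = false.
(u3) alone gives u3 = true.
(!u5) alone gives u5 = false.
This assignment satisfies each clause.
A satisfying assignment: u1=true; u2=true; u3=true; u4=false; u5=false; u6=false; u7=true.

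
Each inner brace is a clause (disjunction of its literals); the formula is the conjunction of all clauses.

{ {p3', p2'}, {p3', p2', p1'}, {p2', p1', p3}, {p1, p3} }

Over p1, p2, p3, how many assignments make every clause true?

3

There are 2^3 = 8 truth assignments over (p1, p2, p3).
Check each against the 4 clauses (columns in the order p1, p2, p3):
  F F F  ✗ fails (p1 + p3)
  F F T  ✓ satisfies all
  F T F  ✗ fails (p1 + p3)
  F T T  ✗ fails (p3' + p2')
  T F F  ✓ satisfies all
  T F T  ✓ satisfies all
  T T F  ✗ fails (p2' + p1' + p3)
  T T T  ✗ fails (p3' + p2')
3 of the 8 rows are models.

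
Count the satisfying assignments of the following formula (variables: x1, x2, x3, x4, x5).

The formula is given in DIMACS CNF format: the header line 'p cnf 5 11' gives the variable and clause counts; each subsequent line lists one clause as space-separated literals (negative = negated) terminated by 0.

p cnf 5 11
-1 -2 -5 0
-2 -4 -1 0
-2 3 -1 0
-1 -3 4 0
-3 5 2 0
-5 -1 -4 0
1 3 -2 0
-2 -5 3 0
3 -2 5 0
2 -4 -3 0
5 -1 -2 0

There are 2^5 = 32 truth assignments over (x1, x2, x3, x4, x5).
Split on x3. With x3 = True, the clauses containing x3 are satisfied and ¬x3 drops from the rest; 5 of the 2^4 = 16 assignments to the other variables satisfy what remains.
With x3 = False, by the same count on the reduced clause set, 7 assignments work.
Total: 5 + 7 = 12.

12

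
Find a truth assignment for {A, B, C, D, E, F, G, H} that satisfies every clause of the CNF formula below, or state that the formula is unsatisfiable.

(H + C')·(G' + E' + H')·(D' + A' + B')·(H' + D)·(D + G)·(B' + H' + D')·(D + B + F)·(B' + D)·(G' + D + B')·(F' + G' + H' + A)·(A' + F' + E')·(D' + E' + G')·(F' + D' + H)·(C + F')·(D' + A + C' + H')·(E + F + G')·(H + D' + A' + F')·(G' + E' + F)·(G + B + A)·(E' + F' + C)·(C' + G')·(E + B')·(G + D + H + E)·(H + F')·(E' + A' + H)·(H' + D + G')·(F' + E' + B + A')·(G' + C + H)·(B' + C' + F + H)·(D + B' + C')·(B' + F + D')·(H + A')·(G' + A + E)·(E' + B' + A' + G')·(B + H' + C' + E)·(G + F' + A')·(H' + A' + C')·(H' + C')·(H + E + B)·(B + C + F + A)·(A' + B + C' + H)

Case H = 1:
From the singleton clause (D), D = 1.
From the singleton clause (B'), B = 0.
From the singleton clause (C'), C = 0.
From the singleton clause (F'), F = 0.
From the singleton clause (A), A = 1.
Case G = 0:
No clause remains; E is free.

A=1; B=0; C=0; D=1; E=0; F=0; G=0; H=1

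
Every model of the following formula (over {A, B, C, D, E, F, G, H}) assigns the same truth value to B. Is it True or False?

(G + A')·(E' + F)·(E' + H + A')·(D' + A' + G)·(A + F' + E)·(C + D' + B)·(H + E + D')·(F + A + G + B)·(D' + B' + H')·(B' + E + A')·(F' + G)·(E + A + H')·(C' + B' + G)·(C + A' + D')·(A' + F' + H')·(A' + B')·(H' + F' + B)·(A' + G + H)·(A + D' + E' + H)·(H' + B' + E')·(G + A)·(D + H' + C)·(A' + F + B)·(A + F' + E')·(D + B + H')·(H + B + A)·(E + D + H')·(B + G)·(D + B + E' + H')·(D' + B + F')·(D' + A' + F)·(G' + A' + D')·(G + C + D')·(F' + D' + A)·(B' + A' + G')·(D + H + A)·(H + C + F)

False

Suppose B = 1.
The clause (A') is unit, so A = 0.
The clause (G) is unit, so G = 1.
Try E = 0.
The clause (F') is unit, so F = 0.
The clause (H') is unit, so H = 0.
The clause (D') is unit, so D = 0.
That conflicts with the unit clause (D).
That branch fails; take E = 1 instead.
The clause (F) is unit, so F = 1.
That conflicts with the unit clause (F').
Neither E = 1 nor E = 0 works.
So every satisfying assignment has B = False.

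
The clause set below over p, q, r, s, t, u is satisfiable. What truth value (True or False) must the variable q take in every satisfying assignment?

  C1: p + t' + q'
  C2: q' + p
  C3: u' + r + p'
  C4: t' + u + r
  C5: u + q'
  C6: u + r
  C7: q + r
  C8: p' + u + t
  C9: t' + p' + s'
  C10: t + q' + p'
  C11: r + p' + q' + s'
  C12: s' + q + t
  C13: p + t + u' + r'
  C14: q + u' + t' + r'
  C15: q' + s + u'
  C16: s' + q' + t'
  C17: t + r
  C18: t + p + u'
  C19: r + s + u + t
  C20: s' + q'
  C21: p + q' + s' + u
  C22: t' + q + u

False

Suppose q = 1.
(p) alone gives p = 1.
(u) alone gives u = 1.
(r) alone gives r = 1.
(t) alone gives t = 1.
(s') alone gives s = 0.
Now (s) is unsatisfied and unit — conflict.
So every satisfying assignment has q = False.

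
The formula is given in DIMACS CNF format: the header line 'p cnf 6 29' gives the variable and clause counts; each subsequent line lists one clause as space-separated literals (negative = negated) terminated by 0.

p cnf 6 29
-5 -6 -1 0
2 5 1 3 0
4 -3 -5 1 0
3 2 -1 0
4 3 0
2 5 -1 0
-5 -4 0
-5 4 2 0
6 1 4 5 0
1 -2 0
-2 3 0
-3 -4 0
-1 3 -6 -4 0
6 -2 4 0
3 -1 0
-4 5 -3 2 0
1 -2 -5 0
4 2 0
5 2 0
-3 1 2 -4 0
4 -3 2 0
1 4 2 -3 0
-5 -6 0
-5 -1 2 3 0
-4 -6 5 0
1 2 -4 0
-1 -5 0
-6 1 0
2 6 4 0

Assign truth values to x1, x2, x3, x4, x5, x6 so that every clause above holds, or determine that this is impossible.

Suppose x4 = False.
From the singleton clause (x3), x3 = True.
From the singleton clause (x2), x2 = True.
From the singleton clause (x1), x1 = True.
From the singleton clause (x6), x6 = True.
From the singleton clause (¬x5), x5 = False.
Every clause now holds.

x1: True; x2: True; x3: True; x4: False; x5: False; x6: True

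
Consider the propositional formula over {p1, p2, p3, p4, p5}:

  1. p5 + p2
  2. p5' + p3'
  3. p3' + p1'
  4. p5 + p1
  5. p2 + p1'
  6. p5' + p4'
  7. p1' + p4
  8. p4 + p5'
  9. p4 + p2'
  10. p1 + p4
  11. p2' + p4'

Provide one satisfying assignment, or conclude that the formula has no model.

UNSATISFIABLE

Case p5 = 1:
(p3') alone gives p3 = 0.
(p4') alone gives p4 = 0.
Now (p4) is unsatisfied and unit — conflict.
Backtrack on p5: now try p5 = 0.
(p2) alone gives p2 = 1.
(p1) alone gives p1 = 1.
(p3') alone gives p3 = 0.
(p4) alone gives p4 = 1.
Now (p4') is unsatisfied and unit — conflict.
Both values of p5 lead to a conflict.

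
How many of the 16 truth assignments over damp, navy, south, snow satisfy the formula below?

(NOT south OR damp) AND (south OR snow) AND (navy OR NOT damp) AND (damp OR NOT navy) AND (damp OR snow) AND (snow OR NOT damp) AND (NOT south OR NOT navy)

2

There are 2^4 = 16 truth assignments over (damp, navy, south, snow).
Check each against the 7 clauses (columns in the order damp, navy, south, snow):
  F F F F  ✗ fails (south OR snow)
  F F F T  ✓ satisfies all
  F F T F  ✗ fails (NOT south OR damp)
  F F T T  ✗ fails (NOT south OR damp)
  F T F F  ✗ fails (south OR snow)
  F T F T  ✗ fails (damp OR NOT navy)
  F T T F  ✗ fails (NOT south OR damp)
  F T T T  ✗ fails (NOT south OR damp)
  T F F F  ✗ fails (south OR snow)
  T F F T  ✗ fails (navy OR NOT damp)
  T F T F  ✗ fails (navy OR NOT damp)
  T F T T  ✗ fails (navy OR NOT damp)
  T T F F  ✗ fails (south OR snow)
  T T F T  ✓ satisfies all
  T T T F  ✗ fails (snow OR NOT damp)
  T T T T  ✗ fails (NOT south OR NOT navy)
2 of the 16 rows are models.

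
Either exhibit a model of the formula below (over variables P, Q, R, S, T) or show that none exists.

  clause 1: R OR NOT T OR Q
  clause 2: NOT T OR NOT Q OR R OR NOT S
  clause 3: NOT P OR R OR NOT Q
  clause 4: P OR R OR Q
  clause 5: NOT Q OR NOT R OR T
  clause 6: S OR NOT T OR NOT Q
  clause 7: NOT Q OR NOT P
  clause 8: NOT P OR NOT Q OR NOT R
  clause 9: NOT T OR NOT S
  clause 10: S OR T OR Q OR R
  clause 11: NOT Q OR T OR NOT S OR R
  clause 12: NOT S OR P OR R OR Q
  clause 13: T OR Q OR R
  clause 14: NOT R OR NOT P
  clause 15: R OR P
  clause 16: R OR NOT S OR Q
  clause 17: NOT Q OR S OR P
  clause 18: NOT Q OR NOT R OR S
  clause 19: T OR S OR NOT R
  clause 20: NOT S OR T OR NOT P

Try Q = false.
Try R = true.
Unit clause (NOT P) forces P = false.
Try T = true.
Unit clause (NOT S) forces S = false.
Every clause now holds.

P=false; Q=false; R=true; S=false; T=true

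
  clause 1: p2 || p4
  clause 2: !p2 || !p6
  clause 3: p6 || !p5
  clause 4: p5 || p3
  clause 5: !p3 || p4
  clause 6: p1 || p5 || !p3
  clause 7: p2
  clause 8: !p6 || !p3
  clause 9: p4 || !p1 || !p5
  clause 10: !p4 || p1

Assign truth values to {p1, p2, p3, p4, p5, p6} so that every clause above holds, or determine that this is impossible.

From the singleton clause (p2), p2 = true.
From the singleton clause (!p6), p6 = false.
From the singleton clause (!p5), p5 = false.
From the singleton clause (p3), p3 = true.
From the singleton clause (p4), p4 = true.
From the singleton clause (p1), p1 = true.
All clauses are satisfied.

p1 ↦ true, p2 ↦ true, p3 ↦ true, p4 ↦ true, p5 ↦ false, p6 ↦ false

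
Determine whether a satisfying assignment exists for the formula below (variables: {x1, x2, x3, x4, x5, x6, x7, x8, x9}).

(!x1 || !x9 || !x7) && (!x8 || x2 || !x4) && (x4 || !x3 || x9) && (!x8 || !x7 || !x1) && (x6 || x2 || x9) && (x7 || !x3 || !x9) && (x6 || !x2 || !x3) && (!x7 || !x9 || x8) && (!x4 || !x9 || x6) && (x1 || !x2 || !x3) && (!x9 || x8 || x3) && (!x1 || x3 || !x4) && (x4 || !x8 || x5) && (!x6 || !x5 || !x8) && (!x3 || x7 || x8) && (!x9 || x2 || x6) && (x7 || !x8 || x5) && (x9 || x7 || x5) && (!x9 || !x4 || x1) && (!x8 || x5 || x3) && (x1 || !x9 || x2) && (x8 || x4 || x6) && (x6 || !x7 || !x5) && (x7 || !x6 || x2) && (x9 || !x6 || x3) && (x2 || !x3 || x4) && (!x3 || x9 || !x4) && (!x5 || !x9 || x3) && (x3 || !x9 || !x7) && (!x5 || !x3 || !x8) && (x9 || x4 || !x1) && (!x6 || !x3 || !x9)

Suppose x1 = false.
Suppose x2 = true.
(!x3) alone gives x3 = false.
Suppose x9 = false.
(!x6) alone gives x6 = false.
Suppose x7 = false.
(x5) alone gives x5 = true.
Suppose x8 = true.
All clauses hold; x4 can take either value.
A satisfying assignment: x1 ↦ false,  x2 ↦ true,  x3 ↦ false,  x4 ↦ true,  x5 ↦ true,  x6 ↦ false,  x7 ↦ false,  x8 ↦ true,  x9 ↦ false.

Yes, satisfiable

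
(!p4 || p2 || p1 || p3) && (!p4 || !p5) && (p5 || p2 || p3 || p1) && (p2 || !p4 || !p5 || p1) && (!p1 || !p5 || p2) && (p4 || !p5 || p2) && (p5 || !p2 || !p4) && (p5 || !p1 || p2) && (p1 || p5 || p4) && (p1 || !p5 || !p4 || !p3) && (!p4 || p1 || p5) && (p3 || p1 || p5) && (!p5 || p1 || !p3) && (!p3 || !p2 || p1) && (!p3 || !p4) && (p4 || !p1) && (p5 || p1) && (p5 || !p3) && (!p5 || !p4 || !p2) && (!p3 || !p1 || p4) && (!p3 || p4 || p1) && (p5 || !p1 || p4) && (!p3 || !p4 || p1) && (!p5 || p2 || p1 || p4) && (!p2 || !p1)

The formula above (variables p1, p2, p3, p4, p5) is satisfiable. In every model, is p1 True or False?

False

Suppose p1 = true.
From the singleton clause (p4), p4 = true.
From the singleton clause (!p5), p5 = false.
From the singleton clause (!p2), p2 = false.
Now (p2) is unsatisfied and unit — conflict.
So every satisfying assignment has p1 = False.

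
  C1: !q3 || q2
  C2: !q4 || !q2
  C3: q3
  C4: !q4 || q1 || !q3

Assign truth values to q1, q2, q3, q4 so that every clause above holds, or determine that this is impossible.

q1 ↦ false; q2 ↦ true; q3 ↦ true; q4 ↦ false

From the singleton clause (q3), q3 = true.
From the singleton clause (q2), q2 = true.
From the singleton clause (!q4), q4 = false.
Every clause is now satisfied; q1 is unconstrained.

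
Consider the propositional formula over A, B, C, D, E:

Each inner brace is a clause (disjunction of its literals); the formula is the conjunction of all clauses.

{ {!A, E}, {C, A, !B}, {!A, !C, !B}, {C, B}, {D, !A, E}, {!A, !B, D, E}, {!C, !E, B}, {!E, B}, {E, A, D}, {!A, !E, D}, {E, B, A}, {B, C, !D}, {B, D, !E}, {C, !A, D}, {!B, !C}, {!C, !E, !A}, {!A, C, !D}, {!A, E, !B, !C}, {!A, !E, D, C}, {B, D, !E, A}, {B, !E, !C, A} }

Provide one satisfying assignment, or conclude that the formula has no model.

UNSATISFIABLE

Try A = false.
Try C = true.
The clause (!B) is unit, so B = false.
The clause (!E) is unit, so E = false.
That conflicts with the unit clause (E).
So C must be the other value — set C = false.
The clause (!B) is unit, so B = false.
That conflicts with the unit clause (B).
Either choice for C ends in contradiction.
So A must be the other value — set A = true.
The clause (E) is unit, so E = true.
The clause (B) is unit, so B = true.
The clause (!C) is unit, so C = false.
The clause (D) is unit, so D = true.
That conflicts with the unit clause (!D).
Either choice for A ends in contradiction.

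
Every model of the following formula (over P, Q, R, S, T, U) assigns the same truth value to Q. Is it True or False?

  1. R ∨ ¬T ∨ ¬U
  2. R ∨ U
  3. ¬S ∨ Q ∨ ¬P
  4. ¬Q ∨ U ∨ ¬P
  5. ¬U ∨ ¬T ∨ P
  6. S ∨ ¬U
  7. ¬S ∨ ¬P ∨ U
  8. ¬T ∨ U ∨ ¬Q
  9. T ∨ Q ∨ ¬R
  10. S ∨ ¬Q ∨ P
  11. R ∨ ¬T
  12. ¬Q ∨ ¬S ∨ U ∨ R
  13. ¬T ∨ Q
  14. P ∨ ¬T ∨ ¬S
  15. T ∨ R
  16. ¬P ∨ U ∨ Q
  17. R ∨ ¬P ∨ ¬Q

True

Suppose Q = False.
(¬T) alone gives T = False.
(¬R) alone gives R = False.
That conflicts with the unit clause (R).
So every satisfying assignment has Q = True.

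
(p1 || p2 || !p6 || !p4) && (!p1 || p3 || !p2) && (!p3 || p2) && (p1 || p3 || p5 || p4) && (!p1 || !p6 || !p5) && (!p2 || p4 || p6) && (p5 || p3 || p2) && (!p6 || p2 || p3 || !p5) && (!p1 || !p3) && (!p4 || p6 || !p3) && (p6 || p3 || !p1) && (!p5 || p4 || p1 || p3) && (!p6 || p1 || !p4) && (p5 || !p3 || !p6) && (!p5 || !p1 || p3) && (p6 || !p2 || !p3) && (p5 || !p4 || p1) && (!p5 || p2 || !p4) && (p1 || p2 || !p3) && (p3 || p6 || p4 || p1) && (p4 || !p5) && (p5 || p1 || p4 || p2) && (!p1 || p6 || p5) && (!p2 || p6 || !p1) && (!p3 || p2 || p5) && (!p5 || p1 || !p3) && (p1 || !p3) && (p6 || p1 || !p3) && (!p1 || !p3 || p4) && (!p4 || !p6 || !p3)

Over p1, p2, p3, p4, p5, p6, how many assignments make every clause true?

1

There are 2^6 = 64 truth assignments over (p1, p2, p3, p4, p5, p6).
Split on p6. With p6 = true, the clauses containing p6 are satisfied and !p6 drops from the rest; 0 of the 2^5 = 32 assignments to the other variables satisfy what remains.
With p6 = false, by the same count on the reduced clause set, 1 assignment works.
(One model: p1=F, p2=T, p3=F, p4=T, p5=T, p6=F.)
Total: 0 + 1 = 1.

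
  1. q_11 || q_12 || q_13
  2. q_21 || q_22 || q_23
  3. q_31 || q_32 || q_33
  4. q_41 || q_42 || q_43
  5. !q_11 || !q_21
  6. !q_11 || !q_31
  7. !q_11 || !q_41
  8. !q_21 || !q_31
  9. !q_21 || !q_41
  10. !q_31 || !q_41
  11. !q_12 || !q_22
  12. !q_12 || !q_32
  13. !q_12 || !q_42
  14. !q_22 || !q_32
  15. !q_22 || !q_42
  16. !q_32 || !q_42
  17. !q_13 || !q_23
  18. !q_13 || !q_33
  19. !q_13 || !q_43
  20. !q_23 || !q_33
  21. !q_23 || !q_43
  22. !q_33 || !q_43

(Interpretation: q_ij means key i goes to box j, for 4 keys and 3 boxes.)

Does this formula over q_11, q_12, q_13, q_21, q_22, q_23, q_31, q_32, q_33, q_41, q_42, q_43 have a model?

Unsatisfiable

Try q_11 = false.
Try q_12 = true.
Unit clause (!q_22) forces q_22 = false.
Unit clause (!q_32) forces q_32 = false.
Unit clause (!q_42) forces q_42 = false.
Try q_21 = true.
Unit clause (!q_31) forces q_31 = false.
Unit clause (q_33) forces q_33 = true.
Unit clause (!q_41) forces q_41 = false.
Unit clause (q_43) forces q_43 = true.
That conflicts with the unit clause (!q_43).
So q_21 must be the other value — set q_21 = false.
Unit clause (q_23) forces q_23 = true.
Unit clause (!q_13) forces q_13 = false.
Unit clause (!q_33) forces q_33 = false.
Unit clause (q_31) forces q_31 = true.
Unit clause (!q_41) forces q_41 = false.
Unit clause (q_43) forces q_43 = true.
That conflicts with the unit clause (!q_43).
Neither q_21 = true nor q_21 = false works.
So q_12 must be the other value — set q_12 = false.
Unit clause (q_13) forces q_13 = true.
Unit clause (!q_23) forces q_23 = false.
Unit clause (!q_33) forces q_33 = false.
Unit clause (!q_43) forces q_43 = false.
Try q_21 = true.
Unit clause (!q_31) forces q_31 = false.
Unit clause (q_32) forces q_32 = true.
Unit clause (!q_41) forces q_41 = false.
Unit clause (q_42) forces q_42 = true.
That conflicts with the unit clause (!q_42).
So q_21 must be the other value — set q_21 = false.
Unit clause (q_22) forces q_22 = true.
Unit clause (!q_32) forces q_32 = false.
Unit clause (q_31) forces q_31 = true.
Unit clause (!q_41) forces q_41 = false.
Unit clause (q_42) forces q_42 = true.
That conflicts with the unit clause (!q_42).
Neither q_21 = true nor q_21 = false works.
Neither q_12 = true nor q_12 = false works.
So q_11 must be the other value — set q_11 = true.
Unit clause (!q_21) forces q_21 = false.
Unit clause (!q_31) forces q_31 = false.
Unit clause (!q_41) forces q_41 = false.
Try q_22 = true.
Unit clause (!q_12) forces q_12 = false.
Unit clause (!q_32) forces q_32 = false.
Unit clause (q_33) forces q_33 = true.
Unit clause (!q_42) forces q_42 = false.
Unit clause (q_43) forces q_43 = true.
That conflicts with the unit clause (!q_43).
So q_22 must be the other value — set q_22 = false.
Unit clause (q_23) forces q_23 = true.
Unit clause (!q_13) forces q_13 = false.
Unit clause (!q_33) forces q_33 = false.
Unit clause (q_32) forces q_32 = true.
Unit clause (!q_12) forces q_12 = false.
Unit clause (!q_42) forces q_42 = false.
Unit clause (q_43) forces q_43 = true.
That conflicts with the unit clause (!q_43).
Neither q_22 = true nor q_22 = false works.
Neither q_11 = true nor q_11 = false works.
No assignment satisfies every clause.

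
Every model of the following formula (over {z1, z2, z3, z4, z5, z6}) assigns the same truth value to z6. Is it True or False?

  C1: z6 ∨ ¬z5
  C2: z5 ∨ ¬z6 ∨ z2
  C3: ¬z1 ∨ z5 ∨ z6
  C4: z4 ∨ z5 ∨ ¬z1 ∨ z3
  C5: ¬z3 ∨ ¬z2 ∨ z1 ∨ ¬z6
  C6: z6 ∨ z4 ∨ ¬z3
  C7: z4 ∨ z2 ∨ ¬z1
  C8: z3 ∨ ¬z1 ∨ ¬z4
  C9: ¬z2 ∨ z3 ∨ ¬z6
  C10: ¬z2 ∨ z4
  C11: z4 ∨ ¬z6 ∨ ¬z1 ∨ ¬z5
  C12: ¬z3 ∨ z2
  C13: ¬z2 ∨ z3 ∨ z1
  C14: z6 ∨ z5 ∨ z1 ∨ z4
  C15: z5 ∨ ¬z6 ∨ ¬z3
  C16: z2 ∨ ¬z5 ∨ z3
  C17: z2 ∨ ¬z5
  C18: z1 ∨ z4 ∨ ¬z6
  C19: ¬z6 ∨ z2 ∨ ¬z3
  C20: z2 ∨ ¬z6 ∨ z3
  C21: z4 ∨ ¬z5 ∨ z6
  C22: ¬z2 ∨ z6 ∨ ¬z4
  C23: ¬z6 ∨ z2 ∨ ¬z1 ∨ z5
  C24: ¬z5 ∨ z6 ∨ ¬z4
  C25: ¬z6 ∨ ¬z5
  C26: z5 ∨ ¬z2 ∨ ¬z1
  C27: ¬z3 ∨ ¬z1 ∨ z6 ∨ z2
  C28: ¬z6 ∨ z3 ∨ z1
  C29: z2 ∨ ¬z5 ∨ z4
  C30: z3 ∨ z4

Suppose z6 = True.
From the singleton clause (¬z5), z5 = False.
From the singleton clause (z2), z2 = True.
From the singleton clause (z3), z3 = True.
But (¬z3) is also a unit clause — contradiction.
So every satisfying assignment has z6 = False.

False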